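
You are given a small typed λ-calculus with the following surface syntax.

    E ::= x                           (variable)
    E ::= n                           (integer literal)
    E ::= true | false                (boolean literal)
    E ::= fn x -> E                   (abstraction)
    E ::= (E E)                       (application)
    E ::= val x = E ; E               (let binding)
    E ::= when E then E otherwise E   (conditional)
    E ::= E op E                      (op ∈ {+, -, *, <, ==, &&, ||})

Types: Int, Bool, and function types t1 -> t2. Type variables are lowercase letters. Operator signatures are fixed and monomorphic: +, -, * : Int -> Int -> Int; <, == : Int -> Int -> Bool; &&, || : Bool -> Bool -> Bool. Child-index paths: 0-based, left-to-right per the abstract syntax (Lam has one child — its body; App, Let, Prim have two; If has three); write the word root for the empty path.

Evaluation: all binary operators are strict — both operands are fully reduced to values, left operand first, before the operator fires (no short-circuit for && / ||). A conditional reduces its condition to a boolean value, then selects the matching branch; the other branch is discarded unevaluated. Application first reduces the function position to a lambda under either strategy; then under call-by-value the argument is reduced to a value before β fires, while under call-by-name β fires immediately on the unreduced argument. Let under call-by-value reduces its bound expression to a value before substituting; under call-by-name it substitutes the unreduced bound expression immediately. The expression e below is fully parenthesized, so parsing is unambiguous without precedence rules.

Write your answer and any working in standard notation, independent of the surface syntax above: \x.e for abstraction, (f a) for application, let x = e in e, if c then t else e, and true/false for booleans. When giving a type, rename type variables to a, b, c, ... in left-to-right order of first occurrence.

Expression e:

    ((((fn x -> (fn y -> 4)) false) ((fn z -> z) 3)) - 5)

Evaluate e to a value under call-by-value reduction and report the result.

Working:
step 0: ((((\x.(\y.4)) false) ((\z.z) 3)) - 5)
step 1: [beta@0.0] (((\y.4) ((\z.z) 3)) - 5)
step 2: [beta@0.1] (((\y.4) 3) - 5)
step 3: [beta@0] (4 - 5)
step 4: [delta@root] -1

Answer: -1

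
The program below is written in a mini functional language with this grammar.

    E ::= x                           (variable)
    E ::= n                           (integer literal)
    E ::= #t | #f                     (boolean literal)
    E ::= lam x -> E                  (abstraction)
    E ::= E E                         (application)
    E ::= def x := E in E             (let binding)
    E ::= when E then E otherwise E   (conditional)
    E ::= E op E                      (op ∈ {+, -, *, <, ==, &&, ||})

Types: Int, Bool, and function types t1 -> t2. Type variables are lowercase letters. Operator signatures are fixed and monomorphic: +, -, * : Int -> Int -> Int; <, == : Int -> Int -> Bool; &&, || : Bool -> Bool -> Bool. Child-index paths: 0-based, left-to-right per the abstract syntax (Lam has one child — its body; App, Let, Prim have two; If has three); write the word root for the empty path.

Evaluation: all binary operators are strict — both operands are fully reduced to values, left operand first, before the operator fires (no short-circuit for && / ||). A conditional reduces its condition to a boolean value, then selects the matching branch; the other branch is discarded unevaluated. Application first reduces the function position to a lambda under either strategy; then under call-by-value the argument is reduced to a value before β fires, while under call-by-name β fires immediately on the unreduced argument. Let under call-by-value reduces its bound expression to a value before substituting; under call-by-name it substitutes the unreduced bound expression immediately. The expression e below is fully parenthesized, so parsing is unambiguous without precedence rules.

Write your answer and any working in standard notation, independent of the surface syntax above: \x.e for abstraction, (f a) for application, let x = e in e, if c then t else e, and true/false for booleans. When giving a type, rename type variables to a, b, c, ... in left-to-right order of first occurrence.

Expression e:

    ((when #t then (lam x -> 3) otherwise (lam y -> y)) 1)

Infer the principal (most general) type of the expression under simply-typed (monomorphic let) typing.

Derivation:
  unify Bool ~ Bool
\x._ : a -> Int
y : b
\y._ : b -> b
  unify a -> Int ~ b -> b
  unify a ~ b
  unify Int ~ b
  unify Int -> Int ~ Int -> c
  unify Int ~ Int
  unify Int ~ c
_ _ : Int

Answer: Int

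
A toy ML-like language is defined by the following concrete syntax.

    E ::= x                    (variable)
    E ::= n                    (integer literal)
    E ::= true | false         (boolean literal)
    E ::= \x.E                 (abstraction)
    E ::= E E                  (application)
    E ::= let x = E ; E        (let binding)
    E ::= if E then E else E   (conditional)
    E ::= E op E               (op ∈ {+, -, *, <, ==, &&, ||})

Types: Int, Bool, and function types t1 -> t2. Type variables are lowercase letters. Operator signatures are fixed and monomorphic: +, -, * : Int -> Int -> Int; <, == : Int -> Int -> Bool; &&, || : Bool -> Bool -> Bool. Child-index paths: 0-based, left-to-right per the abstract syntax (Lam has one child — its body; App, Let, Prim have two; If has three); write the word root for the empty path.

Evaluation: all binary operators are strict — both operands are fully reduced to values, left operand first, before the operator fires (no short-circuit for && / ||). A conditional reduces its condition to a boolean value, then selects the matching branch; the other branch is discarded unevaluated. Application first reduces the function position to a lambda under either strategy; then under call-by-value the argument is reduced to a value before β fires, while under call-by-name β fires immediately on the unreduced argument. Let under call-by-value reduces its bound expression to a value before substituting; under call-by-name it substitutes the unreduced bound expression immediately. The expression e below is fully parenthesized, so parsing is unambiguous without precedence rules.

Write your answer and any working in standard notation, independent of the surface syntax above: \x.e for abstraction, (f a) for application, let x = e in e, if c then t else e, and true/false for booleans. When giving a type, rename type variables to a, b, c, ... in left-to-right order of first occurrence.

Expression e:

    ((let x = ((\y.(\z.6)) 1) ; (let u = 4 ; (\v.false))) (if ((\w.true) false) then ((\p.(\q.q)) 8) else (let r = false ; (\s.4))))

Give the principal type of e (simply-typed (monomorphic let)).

Answer: Bool

Working:
\z._ : b -> Int
\y._ : a -> b -> Int
  unify a -> b -> Int ~ Int -> c
  unify a ~ Int
  unify b -> Int ~ c
_ _ : b -> Int
let x : b -> Int
let u : Int
\v._ : d -> Bool
\w._ : e -> Bool
  unify e -> Bool ~ Bool -> f
  unify e ~ Bool
  unify Bool ~ f
_ _ : Bool
  unify Bool ~ Bool
q : h
\q._ : h -> h
\p._ : g -> h -> h
  unify g -> h -> h ~ Int -> i
  unify g ~ Int
  unify h -> h ~ i
_ _ : h -> h
let r : Bool
\s._ : j -> Int
  unify h -> h ~ j -> Int
  unify h ~ j
  unify j ~ Int
  unify d -> Bool ~ (Int -> Int) -> k
  unify d ~ Int -> Int
  unify Bool ~ k
_ _ : Bool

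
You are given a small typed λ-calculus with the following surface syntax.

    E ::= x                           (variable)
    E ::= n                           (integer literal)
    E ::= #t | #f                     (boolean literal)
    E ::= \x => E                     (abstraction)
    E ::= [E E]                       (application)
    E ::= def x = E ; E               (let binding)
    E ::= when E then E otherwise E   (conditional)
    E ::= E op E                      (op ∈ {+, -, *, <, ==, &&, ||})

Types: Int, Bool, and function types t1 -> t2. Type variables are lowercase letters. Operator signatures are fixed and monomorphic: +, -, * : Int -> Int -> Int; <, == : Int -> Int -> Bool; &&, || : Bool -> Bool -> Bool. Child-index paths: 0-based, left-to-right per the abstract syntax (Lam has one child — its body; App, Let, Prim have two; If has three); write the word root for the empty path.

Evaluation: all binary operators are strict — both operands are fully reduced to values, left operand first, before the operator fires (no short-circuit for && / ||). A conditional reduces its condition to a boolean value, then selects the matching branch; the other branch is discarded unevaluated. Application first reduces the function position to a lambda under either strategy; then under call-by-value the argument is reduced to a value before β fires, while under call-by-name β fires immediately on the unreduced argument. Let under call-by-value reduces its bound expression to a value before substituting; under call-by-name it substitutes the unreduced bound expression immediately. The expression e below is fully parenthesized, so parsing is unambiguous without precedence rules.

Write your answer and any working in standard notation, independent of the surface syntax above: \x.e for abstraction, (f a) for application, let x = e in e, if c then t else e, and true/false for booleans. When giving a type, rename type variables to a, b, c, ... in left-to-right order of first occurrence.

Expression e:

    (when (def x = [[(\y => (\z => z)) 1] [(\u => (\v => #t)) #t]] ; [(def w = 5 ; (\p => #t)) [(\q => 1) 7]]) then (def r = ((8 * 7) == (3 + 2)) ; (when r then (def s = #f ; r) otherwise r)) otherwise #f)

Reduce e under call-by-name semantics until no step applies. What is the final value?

Answer: false

Trace:
step 0: (if (let x = (((\y.(\z.z)) 1) ((\u.(\v.true)) true)) in ((let w = 5 in (\p.true)) ((\q.1) 7))) then (let r = ((8 * 7) == (3 + 2)) in (if r then (let s = false in r) else r)) else false)
step 1: [let@0] (if ((let w = 5 in (\p.true)) ((\q.1) 7)) then (let r = ((8 * 7) == (3 + 2)) in (if r then (let s = false in r) else r)) else false)
step 2: [let@0.0] (if ((\p.true) ((\q.1) 7)) then (let r = ((8 * 7) == (3 + 2)) in (if r then (let s = false in r) else r)) else false)
step 3: [beta@0] (if true then (let r = ((8 * 7) == (3 + 2)) in (if r then (let s = false in r) else r)) else false)
step 4: [if@root] (let r = ((8 * 7) == (3 + 2)) in (if r then (let s = false in r) else r))
step 5: [let@root] (if ((8 * 7) == (3 + 2)) then (let s = false in ((8 * 7) == (3 + 2))) else ((8 * 7) == (3 + 2)))
step 6: [delta@0.0] (if (56 == (3 + 2)) then (let s = false in ((8 * 7) == (3 + 2))) else ((8 * 7) == (3 + 2)))
step 7: [delta@0.1] (if (56 == 5) then (let s = false in ((8 * 7) == (3 + 2))) else ((8 * 7) == (3 + 2)))
step 8: [delta@0] (if false then (let s = false in ((8 * 7) == (3 + 2))) else ((8 * 7) == (3 + 2)))
step 9: [if@root] ((8 * 7) == (3 + 2))
step 10: [delta@0] (56 == (3 + 2))
step 11: [delta@1] (56 == 5)
step 12: [delta@root] false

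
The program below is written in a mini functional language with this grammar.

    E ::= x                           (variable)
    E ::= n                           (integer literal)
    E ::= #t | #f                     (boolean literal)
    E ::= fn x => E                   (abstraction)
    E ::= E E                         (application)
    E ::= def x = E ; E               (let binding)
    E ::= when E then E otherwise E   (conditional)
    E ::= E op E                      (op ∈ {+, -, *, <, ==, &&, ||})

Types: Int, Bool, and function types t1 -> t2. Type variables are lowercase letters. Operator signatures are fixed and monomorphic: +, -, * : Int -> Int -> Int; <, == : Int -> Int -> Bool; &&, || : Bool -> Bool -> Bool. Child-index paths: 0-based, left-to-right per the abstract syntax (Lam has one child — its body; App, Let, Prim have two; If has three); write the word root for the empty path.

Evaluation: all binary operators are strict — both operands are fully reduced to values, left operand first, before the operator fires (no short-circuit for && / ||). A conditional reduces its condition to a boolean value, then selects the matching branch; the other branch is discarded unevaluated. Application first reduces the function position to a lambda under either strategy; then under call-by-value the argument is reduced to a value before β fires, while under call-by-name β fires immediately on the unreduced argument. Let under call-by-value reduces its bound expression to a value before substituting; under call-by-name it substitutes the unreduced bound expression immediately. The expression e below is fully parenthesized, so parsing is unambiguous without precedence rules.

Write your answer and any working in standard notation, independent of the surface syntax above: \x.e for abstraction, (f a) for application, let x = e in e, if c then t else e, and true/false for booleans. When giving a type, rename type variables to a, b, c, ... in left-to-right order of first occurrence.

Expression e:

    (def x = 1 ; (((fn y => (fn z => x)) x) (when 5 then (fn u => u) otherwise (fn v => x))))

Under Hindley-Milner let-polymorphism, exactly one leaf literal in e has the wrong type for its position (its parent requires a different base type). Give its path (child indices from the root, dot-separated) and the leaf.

Derivation:
let x : Int
x : Int
\z._ : b -> Int
\y._ : a -> b -> Int
x : Int
  unify a -> b -> Int ~ Int -> c
  unify a ~ Int
  unify b -> Int ~ c
_ _ : b -> Int
  unify Int ~ Bool
  FAIL: mismatch Int ~ Bool

Answer: 1.1.0 : 5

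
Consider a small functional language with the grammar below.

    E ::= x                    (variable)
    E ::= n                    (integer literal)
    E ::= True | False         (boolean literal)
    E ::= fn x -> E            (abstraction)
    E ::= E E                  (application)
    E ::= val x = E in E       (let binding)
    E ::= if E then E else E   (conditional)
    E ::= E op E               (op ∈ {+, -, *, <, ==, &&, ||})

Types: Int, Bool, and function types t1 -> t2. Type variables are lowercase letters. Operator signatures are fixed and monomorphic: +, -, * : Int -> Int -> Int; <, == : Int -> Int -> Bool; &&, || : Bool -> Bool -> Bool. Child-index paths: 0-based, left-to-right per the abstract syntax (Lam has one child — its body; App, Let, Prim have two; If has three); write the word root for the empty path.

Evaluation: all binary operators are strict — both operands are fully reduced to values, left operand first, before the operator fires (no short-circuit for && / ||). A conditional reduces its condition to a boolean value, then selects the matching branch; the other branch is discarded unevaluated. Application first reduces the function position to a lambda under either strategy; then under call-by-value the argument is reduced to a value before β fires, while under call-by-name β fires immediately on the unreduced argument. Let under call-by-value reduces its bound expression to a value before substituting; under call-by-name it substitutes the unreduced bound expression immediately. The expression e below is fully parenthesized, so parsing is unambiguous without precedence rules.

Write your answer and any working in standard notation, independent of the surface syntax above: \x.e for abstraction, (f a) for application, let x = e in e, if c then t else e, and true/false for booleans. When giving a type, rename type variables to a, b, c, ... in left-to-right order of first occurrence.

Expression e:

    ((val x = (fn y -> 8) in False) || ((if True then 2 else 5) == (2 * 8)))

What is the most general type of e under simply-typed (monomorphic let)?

Answer: Bool

Derivation:
\y._ : a -> Int
let x : a -> Int
  unify Bool ~ Bool
  unify Bool ~ Bool
  unify Int ~ Int
  unify Int ~ Int
  unify Int ~ Int
  unify Int ~ Int
  unify Int ~ Int
  unify Bool ~ Bool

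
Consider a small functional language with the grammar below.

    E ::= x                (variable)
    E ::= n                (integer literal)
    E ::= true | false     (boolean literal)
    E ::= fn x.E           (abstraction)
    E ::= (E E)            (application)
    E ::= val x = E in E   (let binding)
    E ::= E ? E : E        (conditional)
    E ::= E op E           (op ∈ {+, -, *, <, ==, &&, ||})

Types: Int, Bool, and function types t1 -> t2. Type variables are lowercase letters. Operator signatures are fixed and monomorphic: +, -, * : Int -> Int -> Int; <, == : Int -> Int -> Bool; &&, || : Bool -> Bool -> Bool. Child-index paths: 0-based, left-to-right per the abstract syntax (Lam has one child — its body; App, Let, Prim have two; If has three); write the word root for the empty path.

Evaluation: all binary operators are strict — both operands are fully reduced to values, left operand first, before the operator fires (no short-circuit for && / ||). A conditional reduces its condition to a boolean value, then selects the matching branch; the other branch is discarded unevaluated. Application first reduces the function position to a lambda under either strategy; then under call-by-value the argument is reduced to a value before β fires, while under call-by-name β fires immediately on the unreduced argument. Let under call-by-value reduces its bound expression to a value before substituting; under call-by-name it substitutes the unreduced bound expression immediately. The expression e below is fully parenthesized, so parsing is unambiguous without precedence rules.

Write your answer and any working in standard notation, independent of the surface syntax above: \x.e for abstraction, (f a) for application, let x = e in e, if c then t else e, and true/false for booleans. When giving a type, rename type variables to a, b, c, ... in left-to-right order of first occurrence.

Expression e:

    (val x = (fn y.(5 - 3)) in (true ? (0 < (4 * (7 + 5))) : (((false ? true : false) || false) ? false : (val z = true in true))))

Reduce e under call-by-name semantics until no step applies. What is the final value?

Trace:
step 0: (let x = (\y.(5 - 3)) in (if true then (0 < (4 * (7 + 5))) else (if ((if false then true else false) || false) then false else (let z = true in true))))
step 1: [let@root] (if true then (0 < (4 * (7 + 5))) else (if ((if false then true else false) || false) then false else (let z = true in true)))
step 2: [if@root] (0 < (4 * (7 + 5)))
step 3: [delta@1.1] (0 < (4 * 12))
step 4: [delta@1] (0 < 48)
step 5: [delta@root] true

Answer: true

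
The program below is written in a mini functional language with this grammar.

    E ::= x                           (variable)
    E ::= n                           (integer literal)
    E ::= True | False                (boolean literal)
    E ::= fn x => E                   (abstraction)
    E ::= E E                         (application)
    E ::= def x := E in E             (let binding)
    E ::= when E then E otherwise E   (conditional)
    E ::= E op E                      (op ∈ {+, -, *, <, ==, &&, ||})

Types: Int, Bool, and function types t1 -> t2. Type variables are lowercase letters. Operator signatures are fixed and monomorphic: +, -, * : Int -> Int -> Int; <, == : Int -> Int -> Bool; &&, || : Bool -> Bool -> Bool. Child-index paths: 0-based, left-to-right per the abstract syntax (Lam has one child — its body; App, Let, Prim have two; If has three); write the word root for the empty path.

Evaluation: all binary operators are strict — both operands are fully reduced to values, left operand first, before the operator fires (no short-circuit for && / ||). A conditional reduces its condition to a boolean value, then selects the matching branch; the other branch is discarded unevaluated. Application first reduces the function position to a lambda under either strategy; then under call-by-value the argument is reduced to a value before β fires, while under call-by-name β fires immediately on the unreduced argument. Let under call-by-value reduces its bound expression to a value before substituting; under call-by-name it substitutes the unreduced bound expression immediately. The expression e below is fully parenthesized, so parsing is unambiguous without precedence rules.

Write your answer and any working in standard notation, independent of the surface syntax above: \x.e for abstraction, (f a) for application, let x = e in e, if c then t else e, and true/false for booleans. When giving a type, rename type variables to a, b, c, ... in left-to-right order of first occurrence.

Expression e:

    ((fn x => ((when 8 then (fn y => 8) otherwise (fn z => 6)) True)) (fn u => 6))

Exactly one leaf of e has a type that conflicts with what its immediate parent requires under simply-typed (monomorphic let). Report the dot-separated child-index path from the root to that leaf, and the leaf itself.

Answer: 0.0.0.0 : 8

Working:
  unify Int ~ Bool
  FAIL: mismatch Int ~ Bool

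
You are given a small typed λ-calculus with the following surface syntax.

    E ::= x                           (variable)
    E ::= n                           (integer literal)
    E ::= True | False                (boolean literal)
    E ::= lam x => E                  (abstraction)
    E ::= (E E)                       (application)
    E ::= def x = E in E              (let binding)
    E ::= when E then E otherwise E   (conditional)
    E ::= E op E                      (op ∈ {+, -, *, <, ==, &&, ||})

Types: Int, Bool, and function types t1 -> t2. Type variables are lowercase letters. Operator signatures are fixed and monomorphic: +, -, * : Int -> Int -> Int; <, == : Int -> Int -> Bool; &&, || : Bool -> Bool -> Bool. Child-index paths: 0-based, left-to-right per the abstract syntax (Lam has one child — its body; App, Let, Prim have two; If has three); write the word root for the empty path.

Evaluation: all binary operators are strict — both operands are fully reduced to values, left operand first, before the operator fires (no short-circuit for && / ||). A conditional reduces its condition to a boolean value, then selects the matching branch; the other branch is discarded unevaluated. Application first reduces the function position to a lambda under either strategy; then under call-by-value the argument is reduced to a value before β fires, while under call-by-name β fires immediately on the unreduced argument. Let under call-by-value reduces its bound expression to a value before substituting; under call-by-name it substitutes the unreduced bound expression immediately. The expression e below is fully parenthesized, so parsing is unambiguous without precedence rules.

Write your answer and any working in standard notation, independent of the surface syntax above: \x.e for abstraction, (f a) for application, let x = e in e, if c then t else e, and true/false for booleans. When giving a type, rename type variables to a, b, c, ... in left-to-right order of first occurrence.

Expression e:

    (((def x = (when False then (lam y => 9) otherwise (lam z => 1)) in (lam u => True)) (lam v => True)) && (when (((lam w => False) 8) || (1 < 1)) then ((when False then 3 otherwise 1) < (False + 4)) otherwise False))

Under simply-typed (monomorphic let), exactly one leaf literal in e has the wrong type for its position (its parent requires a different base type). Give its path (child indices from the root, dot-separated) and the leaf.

Trace:
  unify Bool ~ Bool
\y._ : a -> Int
\z._ : b -> Int
  unify a -> Int ~ b -> Int
  unify a ~ b
  unify Int ~ Int
let x : b -> Int
\u._ : c -> Bool
\v._ : d -> Bool
  unify c -> Bool ~ (d -> Bool) -> e
  unify c ~ d -> Bool
  unify Bool ~ e
_ _ : Bool
  unify Bool ~ Bool
\w._ : f -> Bool
  unify f -> Bool ~ Int -> g
  unify f ~ Int
  unify Bool ~ g
_ _ : Bool
  unify Bool ~ Bool
  unify Int ~ Int
  unify Int ~ Int
  unify Bool ~ Bool
  unify Bool ~ Bool
  unify Bool ~ Bool
  unify Int ~ Int
  unify Int ~ Int
  unify Bool ~ Int
  FAIL: mismatch Bool ~ Int

Answer: 1.1.1.0 : false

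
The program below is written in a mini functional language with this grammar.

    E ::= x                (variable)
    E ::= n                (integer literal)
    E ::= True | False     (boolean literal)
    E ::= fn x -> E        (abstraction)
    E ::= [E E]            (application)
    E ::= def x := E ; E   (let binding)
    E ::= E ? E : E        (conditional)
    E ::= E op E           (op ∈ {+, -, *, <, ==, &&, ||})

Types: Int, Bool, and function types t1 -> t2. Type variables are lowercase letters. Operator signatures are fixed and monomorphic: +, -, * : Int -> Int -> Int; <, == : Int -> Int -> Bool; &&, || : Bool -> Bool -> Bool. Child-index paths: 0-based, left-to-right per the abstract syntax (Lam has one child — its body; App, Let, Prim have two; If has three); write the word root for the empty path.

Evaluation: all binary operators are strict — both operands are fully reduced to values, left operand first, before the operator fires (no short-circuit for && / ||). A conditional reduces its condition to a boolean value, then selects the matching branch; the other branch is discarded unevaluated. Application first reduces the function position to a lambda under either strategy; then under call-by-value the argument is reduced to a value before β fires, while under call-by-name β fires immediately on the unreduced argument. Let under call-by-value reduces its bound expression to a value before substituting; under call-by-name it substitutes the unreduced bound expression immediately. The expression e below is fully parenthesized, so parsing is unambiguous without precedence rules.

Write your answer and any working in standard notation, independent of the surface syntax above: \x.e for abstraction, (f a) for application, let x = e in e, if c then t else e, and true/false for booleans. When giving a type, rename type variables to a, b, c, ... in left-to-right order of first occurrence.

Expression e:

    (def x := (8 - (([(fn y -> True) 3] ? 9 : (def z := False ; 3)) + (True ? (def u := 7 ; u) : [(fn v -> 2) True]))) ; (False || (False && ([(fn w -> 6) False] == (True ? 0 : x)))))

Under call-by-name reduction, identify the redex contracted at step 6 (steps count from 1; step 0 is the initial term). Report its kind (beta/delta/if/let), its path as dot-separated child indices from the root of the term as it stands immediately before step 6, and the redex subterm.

Trace:
step 0: (let x = (8 - ((if ((\y.true) 3) then 9 else (let z = false in 3)) + (if true then (let u = 7 in u) else ((\v.2) true)))) in (false || (false && (((\w.6) false) == (if true then 0 else x)))))
step 1: [let@root] (false || (false && (((\w.6) false) == (if true then 0 else (8 - ((if ((\y.true) 3) then 9 else (let z = false in 3)) + (if true then (let u = 7 in u) else ((\v.2) true))))))))
step 2: [beta@1.1.0] (false || (false && (6 == (if true then 0 else (8 - ((if ((\y.true) 3) then 9 else (let z = false in 3)) + (if true then (let u = 7 in u) else ((\v.2) true))))))))
step 3: [if@1.1.1] (false || (false && (6 == 0)))
step 4: [delta@1.1] (false || (false && false))
step 5: [delta@1] (false || false)
step 6: [delta@root] false

Answer: delta at root : (false || false)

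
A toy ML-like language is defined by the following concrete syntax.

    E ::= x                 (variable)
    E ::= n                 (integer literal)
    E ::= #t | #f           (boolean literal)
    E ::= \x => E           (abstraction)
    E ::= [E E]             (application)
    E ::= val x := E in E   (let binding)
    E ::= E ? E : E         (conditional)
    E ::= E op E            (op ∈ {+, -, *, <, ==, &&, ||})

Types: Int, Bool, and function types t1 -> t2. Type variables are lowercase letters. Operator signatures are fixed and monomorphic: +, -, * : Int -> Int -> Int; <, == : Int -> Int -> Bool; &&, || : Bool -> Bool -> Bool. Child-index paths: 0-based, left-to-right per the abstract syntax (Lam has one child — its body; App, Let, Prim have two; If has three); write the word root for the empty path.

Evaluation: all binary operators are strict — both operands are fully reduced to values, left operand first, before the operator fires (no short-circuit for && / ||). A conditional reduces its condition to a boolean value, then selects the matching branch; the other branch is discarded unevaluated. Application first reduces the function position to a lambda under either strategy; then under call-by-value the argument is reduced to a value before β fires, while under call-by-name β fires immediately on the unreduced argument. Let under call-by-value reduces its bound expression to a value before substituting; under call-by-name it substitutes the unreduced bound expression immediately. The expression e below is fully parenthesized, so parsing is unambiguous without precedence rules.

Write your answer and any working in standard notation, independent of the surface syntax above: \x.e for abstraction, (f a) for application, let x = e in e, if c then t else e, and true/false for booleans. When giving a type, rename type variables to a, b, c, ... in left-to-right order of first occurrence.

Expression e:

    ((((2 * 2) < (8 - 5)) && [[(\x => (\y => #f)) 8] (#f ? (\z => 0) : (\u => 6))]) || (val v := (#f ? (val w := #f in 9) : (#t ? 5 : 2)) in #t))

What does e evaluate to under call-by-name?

Answer: true

Derivation:
step 0: ((((2 * 2) < (8 - 5)) && (((\x.(\y.false)) 8) (if false then (\z.0) else (\u.6)))) || (let v = (if false then (let w = false in 9) else (if true then 5 else 2)) in true))
step 1: [delta@0.0.0] (((4 < (8 - 5)) && (((\x.(\y.false)) 8) (if false then (\z.0) else (\u.6)))) || (let v = (if false then (let w = false in 9) else (if true then 5 else 2)) in true))
step 2: [delta@0.0.1] (((4 < 3) && (((\x.(\y.false)) 8) (if false then (\z.0) else (\u.6)))) || (let v = (if false then (let w = false in 9) else (if true then 5 else 2)) in true))
step 3: [delta@0.0] ((false && (((\x.(\y.false)) 8) (if false then (\z.0) else (\u.6)))) || (let v = (if false then (let w = false in 9) else (if true then 5 else 2)) in true))
step 4: [beta@0.1.0] ((false && ((\y.false) (if false then (\z.0) else (\u.6)))) || (let v = (if false then (let w = false in 9) else (if true then 5 else 2)) in true))
step 5: [beta@0.1] ((false && false) || (let v = (if false then (let w = false in 9) else (if true then 5 else 2)) in true))
step 6: [delta@0] (false || (let v = (if false then (let w = false in 9) else (if true then 5 else 2)) in true))
step 7: [let@1] (false || true)
step 8: [delta@root] true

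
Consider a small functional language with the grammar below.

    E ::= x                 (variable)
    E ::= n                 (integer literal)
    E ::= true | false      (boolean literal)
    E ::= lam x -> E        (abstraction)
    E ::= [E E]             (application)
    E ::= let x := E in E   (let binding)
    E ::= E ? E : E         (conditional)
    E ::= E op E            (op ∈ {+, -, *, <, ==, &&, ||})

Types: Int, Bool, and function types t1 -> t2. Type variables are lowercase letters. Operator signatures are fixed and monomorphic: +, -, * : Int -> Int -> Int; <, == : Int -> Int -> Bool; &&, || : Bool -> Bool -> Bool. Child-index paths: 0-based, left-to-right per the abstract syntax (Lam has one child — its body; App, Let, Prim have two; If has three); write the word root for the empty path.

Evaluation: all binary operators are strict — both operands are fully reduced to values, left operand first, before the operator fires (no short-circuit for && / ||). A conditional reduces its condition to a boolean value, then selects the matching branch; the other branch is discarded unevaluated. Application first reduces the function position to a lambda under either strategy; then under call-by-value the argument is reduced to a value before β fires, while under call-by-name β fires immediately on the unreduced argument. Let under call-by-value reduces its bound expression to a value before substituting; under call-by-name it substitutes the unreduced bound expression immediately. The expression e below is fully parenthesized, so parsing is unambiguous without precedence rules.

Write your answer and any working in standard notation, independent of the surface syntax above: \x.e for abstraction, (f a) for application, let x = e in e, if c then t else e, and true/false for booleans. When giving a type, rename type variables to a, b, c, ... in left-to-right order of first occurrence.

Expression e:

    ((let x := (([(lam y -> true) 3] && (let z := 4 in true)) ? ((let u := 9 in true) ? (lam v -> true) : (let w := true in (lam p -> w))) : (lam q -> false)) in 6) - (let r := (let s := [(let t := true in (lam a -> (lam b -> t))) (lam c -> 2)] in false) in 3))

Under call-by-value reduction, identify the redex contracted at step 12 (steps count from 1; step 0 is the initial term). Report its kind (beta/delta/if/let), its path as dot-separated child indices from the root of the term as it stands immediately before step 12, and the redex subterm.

Working:
step 0: ((let x = (if (((\y.true) 3) && (let z = 4 in true)) then (if (let u = 9 in true) then (\v.true) else (let w = true in (\p.w))) else (\q.false)) in 6) - (let r = (let s = ((let t = true in (\a.(\b.t))) (\c.2)) in false) in 3))
step 1: [beta@0.0.0.0] ((let x = (if (true && (let z = 4 in true)) then (if (let u = 9 in true) then (\v.true) else (let w = true in (\p.w))) else (\q.false)) in 6) - (let r = (let s = ((let t = true in (\a.(\b.t))) (\c.2)) in false) in 3))
step 2: [let@0.0.0.1] ((let x = (if (true && true) then (if (let u = 9 in true) then (\v.true) else (let w = true in (\p.w))) else (\q.false)) in 6) - (let r = (let s = ((let t = true in (\a.(\b.t))) (\c.2)) in false) in 3))
step 3: [delta@0.0.0] ((let x = (if true then (if (let u = 9 in true) then (\v.true) else (let w = true in (\p.w))) else (\q.false)) in 6) - (let r = (let s = ((let t = true in (\a.(\b.t))) (\c.2)) in false) in 3))
step 4: [if@0.0] ((let x = (if (let u = 9 in true) then (\v.true) else (let w = true in (\p.w))) in 6) - (let r = (let s = ((let t = true in (\a.(\b.t))) (\c.2)) in false) in 3))
step 5: [let@0.0.0] ((let x = (if true then (\v.true) else (let w = true in (\p.w))) in 6) - (let r = (let s = ((let t = true in (\a.(\b.t))) (\c.2)) in false) in 3))
step 6: [if@0.0] ((let x = (\v.true) in 6) - (let r = (let s = ((let t = true in (\a.(\b.t))) (\c.2)) in false) in 3))
step 7: [let@0] (6 - (let r = (let s = ((let t = true in (\a.(\b.t))) (\c.2)) in false) in 3))
step 8: [let@1.0.0.0] (6 - (let r = (let s = ((\a.(\b.true)) (\c.2)) in false) in 3))
step 9: [beta@1.0.0] (6 - (let r = (let s = (\b.true) in false) in 3))
step 10: [let@1.0] (6 - (let r = false in 3))
step 11: [let@1] (6 - 3)
step 12: [delta@root] 3

Answer: delta at root : (6 - 3)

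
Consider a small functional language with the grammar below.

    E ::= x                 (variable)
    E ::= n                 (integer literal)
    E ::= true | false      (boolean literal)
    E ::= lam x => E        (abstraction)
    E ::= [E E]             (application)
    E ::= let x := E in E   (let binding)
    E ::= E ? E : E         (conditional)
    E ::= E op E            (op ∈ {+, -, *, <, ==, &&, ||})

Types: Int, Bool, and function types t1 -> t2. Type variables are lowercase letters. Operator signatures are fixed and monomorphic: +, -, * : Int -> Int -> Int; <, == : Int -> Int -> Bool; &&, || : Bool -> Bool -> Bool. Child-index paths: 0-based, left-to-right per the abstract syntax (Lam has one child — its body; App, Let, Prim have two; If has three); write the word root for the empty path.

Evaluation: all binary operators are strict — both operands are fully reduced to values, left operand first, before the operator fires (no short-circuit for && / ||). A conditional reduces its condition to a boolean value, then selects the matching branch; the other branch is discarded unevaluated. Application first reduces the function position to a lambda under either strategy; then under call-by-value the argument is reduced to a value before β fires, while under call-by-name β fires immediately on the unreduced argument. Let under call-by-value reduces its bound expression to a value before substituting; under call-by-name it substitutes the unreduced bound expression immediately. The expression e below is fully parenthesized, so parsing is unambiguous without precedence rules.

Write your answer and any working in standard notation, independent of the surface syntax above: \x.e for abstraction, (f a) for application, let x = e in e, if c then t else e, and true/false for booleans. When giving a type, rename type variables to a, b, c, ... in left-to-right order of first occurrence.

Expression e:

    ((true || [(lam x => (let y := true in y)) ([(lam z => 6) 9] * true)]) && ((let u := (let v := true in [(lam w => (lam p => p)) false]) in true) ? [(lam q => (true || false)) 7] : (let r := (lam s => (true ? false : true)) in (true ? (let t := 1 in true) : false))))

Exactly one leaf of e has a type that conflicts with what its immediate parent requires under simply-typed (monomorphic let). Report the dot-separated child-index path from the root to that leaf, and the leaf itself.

Working:
  unify Bool ~ Bool
let y : Bool
y : Bool
\x._ : a -> Bool
\z._ : b -> Int
  unify b -> Int ~ Int -> c
  unify b ~ Int
  unify Int ~ c
_ _ : Int
  unify Int ~ Int
  unify Bool ~ Int
  FAIL: mismatch Bool ~ Int

Answer: 0.1.1.1 : true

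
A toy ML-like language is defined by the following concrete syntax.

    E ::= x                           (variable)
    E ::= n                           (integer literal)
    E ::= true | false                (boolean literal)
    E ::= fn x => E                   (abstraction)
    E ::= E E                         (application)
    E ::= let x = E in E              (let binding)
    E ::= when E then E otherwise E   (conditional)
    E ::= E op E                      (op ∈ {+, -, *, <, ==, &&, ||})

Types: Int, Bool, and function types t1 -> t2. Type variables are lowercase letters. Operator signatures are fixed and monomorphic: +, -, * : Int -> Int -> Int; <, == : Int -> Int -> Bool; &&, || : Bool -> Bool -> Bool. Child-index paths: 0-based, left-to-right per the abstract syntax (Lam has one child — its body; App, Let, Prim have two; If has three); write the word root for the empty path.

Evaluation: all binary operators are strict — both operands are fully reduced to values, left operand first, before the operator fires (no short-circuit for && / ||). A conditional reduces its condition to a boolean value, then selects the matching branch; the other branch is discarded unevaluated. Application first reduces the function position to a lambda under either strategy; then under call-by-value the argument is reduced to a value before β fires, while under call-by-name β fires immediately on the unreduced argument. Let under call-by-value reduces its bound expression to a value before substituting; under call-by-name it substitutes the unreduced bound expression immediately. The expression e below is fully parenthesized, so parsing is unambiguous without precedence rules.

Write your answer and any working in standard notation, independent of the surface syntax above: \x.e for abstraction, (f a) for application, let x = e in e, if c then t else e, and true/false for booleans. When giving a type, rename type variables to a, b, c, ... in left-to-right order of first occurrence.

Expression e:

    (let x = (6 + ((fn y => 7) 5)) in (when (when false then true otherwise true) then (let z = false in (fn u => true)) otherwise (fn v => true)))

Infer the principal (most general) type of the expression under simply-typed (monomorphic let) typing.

Trace:
  unify Int ~ Int
\y._ : a -> Int
  unify a -> Int ~ Int -> b
  unify a ~ Int
  unify Int ~ b
_ _ : Int
  unify Int ~ Int
let x : Int
  unify Bool ~ Bool
  unify Bool ~ Bool
  unify Bool ~ Bool
let z : Bool
\u._ : c -> Bool
\v._ : d -> Bool
  unify c -> Bool ~ d -> Bool
  unify c ~ d
  unify Bool ~ Bool

Answer: a -> Bool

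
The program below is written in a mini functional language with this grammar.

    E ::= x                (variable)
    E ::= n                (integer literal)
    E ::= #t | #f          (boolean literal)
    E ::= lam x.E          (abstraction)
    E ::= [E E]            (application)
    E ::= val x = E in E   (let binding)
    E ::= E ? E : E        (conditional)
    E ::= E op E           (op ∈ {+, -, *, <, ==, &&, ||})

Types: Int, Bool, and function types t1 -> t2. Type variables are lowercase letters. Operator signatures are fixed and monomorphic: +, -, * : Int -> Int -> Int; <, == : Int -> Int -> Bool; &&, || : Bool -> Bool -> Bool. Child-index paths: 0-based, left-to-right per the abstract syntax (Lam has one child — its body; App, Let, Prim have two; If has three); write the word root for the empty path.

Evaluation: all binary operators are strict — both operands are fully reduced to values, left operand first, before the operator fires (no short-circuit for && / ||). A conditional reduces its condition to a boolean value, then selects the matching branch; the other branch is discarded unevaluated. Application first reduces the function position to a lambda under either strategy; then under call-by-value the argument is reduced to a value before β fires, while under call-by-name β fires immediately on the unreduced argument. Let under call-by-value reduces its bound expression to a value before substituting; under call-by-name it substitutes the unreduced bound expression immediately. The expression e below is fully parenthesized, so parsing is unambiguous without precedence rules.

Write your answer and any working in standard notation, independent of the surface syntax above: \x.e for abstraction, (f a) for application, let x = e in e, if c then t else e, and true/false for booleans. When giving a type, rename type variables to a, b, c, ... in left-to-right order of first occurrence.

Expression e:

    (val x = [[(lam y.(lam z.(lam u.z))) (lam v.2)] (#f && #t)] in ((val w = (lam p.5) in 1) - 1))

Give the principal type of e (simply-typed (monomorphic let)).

Trace:
z : b
\u._ : c -> b
\z._ : b -> c -> b
\y._ : a -> b -> c -> b
\v._ : d -> Int
  unify a -> b -> c -> b ~ (d -> Int) -> e
  unify a ~ d -> Int
  unify b -> c -> b ~ e
_ _ : b -> c -> b
  unify Bool ~ Bool
  unify Bool ~ Bool
  unify b -> c -> b ~ Bool -> f
  unify b ~ Bool
  unify c -> Bool ~ f
_ _ : c -> Bool
let x : c -> Bool
\p._ : g -> Int
let w : g -> Int
  unify Int ~ Int
  unify Int ~ Int

Answer: Int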